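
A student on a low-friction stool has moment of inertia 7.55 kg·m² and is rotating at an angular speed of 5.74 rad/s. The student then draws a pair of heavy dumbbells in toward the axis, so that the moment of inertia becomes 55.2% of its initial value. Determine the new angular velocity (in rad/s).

Angular momentum about the spin axis is conserved since the torque about it is zero.
I₂ = 0.552 × 7.55 = 4.168 kg·m².
ω₂ = I₁ω₁ / I₂ = (7.550)(5.74 rad/s) / (4.168) = 10.40 rad/s.

ω₂ ≈ 10.4 rad/s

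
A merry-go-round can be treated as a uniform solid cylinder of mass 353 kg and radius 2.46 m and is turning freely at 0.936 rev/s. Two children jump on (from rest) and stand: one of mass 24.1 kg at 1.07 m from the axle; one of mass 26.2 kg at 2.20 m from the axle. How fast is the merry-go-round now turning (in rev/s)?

ω_f ≈ 0.818 rev/s

The added mass arrives with no angular momentum about the axle, and any external torque about the axle is negligible, so the system's angular momentum is conserved.
I_p = ½(353)(2.46)² = 1068 kg·m².
Added inertia Σmr² = (24.1)(1.07)² + (26.2)(2.20)² = 154.4 kg·m²; I_f = 1068 + 154.4 = 1223 kg·m².
ω_f = I_p ω_i / I_f = (1068)(0.936) / 1223 = 0.8178 rev/s.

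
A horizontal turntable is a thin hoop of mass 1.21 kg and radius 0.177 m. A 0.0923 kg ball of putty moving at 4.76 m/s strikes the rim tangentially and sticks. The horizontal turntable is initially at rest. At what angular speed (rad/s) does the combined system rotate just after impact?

About the axle the impulsive forces during the collision are internal, so angular momentum about that axis is conserved.
I_p = (1.21)(0.177)² = 0.03791 kg·m². Taking the sense of the ball of putty's angular momentum as positive, L_{ball} = m v R = (0.0923)(4.76)(0.177) = 0.07776 kg·m²/s.
L_i = 0 + 0.07776 = 0.07776 kg·m²/s.
After sticking, I_f = I_p + m R² = 0.03791 + (0.0923)(0.177)² = 0.04080 kg·m².
ω_f = L_i / I_f = 0.07776 / 0.04080 = 1.906 rad/s.

|ω_f| ≈ 1.91 rad/s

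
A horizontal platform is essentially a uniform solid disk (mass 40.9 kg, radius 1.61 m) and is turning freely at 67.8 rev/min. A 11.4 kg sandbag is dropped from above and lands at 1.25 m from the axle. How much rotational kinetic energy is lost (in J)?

energy lost ≈ 336 J

No external torque acts about the axle; L_before = L_after.
I_p = ½(40.9)(1.61)² = 53.01 kg·m².
Added inertia Σmr² = (11.4)(1.25)² = 17.81 kg·m²; I_f = 53.01 + 17.81 = 70.82 kg·m².
ω_f = I_p ω_i / I_f = (53.01)(67.8) / 70.82 = 50.75 rpm.
KE_i = ½(53.01)(7.100 rad/s)² = 1336 J; KE_f = ½(70.82)(5.314)² = 1000 J.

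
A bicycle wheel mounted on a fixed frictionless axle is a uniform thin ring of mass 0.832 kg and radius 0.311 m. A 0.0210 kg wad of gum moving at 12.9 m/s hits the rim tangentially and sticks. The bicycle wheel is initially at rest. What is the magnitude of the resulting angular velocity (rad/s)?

|ω_f| ≈ 1.02 rad/s

The axle reaction passes through the axle and exerts no torque about it; angular momentum about the axle is conserved through the impact.
I_p = (0.832)(0.311)² = 0.08047 kg·m². Taking the sense of the wad of gum's angular momentum as positive, L_{wad} = m v R = (0.0210)(12.9)(0.311) = 0.08425 kg·m²/s.
L_i = 0 + 0.08425 = 0.08425 kg·m²/s.
After sticking, I_f = I_p + m R² = 0.08047 + (0.0210)(0.311)² = 0.08250 kg·m².
ω_f = L_i / I_f = 0.08425 / 0.08250 = 1.021 rad/s.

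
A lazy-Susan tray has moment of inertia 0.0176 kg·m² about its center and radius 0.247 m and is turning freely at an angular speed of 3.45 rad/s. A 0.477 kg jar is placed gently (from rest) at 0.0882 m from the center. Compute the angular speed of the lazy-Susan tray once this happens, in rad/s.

The added mass arrives with no angular momentum about the center, and any external torque about the center is negligible, so the system's angular momentum is conserved.
Added inertia Σmr² = (0.477)(0.0882)² = 0.003711 kg·m²; I_f = 0.01760 + 0.003711 = 0.02131 kg·m².
ω_f = I_p ω_i / I_f = (0.01760)(3.45) / 0.02131 = 2.849 rad/s.

ω_f ≈ 2.85 rad/s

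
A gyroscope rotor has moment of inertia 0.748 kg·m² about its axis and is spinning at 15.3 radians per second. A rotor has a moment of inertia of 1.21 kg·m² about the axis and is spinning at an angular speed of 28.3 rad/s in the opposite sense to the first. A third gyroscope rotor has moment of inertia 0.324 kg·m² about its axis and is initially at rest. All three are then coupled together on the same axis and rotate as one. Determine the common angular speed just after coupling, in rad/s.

|ω_f| ≈ 9.99 rad/s

The coupling torques are internal; angular momentum about the shared axis is conserved.
Taking A's sense as positive: L = (0.7480)(15.3) − (1.210)(28.3) = -22.80 kg·m²·rad/s.
Combined I = 0.7480 + 1.210 + 0.3240 = 2.282 kg·m².
ω_f = L / I = -22.80 / 2.282 = -9.991 rad/s.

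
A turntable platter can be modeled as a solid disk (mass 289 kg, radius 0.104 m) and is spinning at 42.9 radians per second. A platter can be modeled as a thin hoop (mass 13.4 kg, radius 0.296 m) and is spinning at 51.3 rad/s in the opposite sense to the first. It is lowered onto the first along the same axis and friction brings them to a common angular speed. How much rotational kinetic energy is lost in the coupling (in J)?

ΔKE lost ≈ 2970 J

No external torque acts about the common axis, so total angular momentum is conserved.
Moments of inertia: I_A = ½(289)(0.104)² = 1.563 kg·m²; I_B = (13.4)(0.296)² = 1.174 kg·m².
Taking A's sense as positive: L = (1.563)(42.9) − (1.174)(51.3) = 6.820 kg·m²·rad/s.
Combined I = 1.563 + 1.174 = 2.737 kg·m².
ω_f = L / I = 6.820 / 2.737 = 2.492 rad/s.
KE_i = ½ΣIω² = 2983 J; KE_f = ½(2.737)(2.492)² = 8.497 J.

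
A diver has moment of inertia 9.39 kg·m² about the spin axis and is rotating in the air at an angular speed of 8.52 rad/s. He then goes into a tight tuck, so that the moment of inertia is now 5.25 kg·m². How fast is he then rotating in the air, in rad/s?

ω₂ ≈ 15.2 rad/s

No external torque acts about the spin axis, so angular momentum is conserved.
ω₂ = I₁ω₁ / I₂ = (9.390)(8.52 rad/s) / (5.250) = 15.24 rad/s.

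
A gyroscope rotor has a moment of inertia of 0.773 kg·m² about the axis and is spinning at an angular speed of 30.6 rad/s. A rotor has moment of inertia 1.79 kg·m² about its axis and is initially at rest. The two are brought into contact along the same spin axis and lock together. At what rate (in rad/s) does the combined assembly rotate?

The coupling torques are internal; angular momentum about the shared axis is conserved.
Taking A's sense as positive: L = (0.7730)(30.6) = 23.65 kg·m²·rad/s.
Combined I = 0.7730 + 1.790 = 2.563 kg·m².
ω_f = L / I = 23.65 / 2.563 = 9.229 rad/s.

|ω_f| ≈ 9.23 rad/s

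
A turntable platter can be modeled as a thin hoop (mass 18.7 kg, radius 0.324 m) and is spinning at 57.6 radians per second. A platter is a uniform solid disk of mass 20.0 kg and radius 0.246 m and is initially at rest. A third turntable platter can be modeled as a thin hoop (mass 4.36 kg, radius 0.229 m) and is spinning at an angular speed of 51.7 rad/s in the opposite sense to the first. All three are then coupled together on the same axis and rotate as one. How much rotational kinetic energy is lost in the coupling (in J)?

ΔKE lost ≈ 1730 J

No external torque acts about the common axis, so total angular momentum is conserved.
Moments of inertia: I_A = (18.7)(0.324)² = 1.963 kg·m²; I_B = ½(20.0)(0.246)² = 0.6052 kg·m²; I_C = (4.36)(0.229)² = 0.2286 kg·m².
Taking A's sense as positive: L = (1.963)(57.6) − (0.2286)(51.7) = 101.3 kg·m²·rad/s.
Combined I = 1.963 + 0.6052 + 0.2286 = 2.797 kg·m².
ω_f = L / I = 101.3 / 2.797 = 36.20 rad/s.
KE_i = ½ΣIω² = 3562 J; KE_f = ½(2.797)(36.20)² = 1833 J.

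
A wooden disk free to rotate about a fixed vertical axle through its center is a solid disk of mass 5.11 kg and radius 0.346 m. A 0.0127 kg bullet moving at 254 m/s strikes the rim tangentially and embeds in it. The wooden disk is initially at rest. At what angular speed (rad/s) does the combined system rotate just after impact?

About the axle the impulsive forces during the collision are internal, so angular momentum about that axis is conserved.
I_p = ½(5.11)(0.346)² = 0.3059 kg·m². Taking the sense of the bullet's angular momentum as positive, L_{bullet} = m v R = (0.0127)(254)(0.346) = 1.116 kg·m²/s.
L_i = 0 + 1.116 = 1.116 kg·m²/s.
After sticking, I_f = I_p + m R² = 0.3059 + (0.0127)(0.346)² = 0.3074 kg·m².
ω_f = L_i / I_f = 1.116 / 0.3074 = 3.631 rad/s.

|ω_f| ≈ 3.63 rad/s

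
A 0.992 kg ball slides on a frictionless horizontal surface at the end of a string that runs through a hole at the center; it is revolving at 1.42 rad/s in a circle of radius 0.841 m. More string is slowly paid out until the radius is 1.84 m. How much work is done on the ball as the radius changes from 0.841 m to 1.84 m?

No torque about the axis ⇒ m r₁² ω₁ = m r₂² ω₂.
ω₂ = ω₁ (r₁/r₂)² = (1.42)(0.841/1.84)² = 0.2967 rad/s.
W = ΔKE = ½m(v₂² − v₁²) = -0.5596 J.

W ≈ -0.560 J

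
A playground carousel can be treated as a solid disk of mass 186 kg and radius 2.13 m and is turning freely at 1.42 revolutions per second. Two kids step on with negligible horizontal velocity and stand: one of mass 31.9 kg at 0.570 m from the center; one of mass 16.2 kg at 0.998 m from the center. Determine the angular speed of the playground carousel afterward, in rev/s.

ω_f ≈ 1.34 rev/s

No external torque acts about the center; L_before = L_after.
I_p = ½(186)(2.13)² = 421.9 kg·m².
Added inertia Σmr² = (31.9)(0.570)² + (16.2)(0.998)² = 26.50 kg·m²; I_f = 421.9 + 26.50 = 448.4 kg·m².
ω_f = I_p ω_i / I_f = (421.9)(1.42) / 448.4 = 1.336 rev/s.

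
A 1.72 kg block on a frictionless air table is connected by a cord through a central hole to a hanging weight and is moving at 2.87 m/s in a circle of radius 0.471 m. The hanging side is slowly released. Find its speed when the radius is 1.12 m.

Central (radial) force ⇒ zero torque about the center ⇒ m v r is constant.
v₂ = v₁ r₁ / r₂ = (2.87)(0.471) / (1.12) = 1.207 m/s.

v₂ ≈ 1.21 m/s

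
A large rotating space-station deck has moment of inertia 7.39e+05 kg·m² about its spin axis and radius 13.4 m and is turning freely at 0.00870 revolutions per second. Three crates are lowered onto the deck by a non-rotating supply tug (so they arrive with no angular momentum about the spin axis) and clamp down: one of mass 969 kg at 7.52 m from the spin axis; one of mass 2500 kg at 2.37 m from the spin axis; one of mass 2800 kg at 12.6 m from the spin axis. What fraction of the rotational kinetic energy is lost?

The added mass arrives with no angular momentum about the spin axis, and any external torque about the spin axis is negligible, so the system's angular momentum is conserved.
Added inertia Σmr² = (969)(7.52)² + (2500)(2.37)² + (2800)(12.6)² = 5.134e+05 kg·m²; I_f = 7.390e+05 + 5.134e+05 = 1.252e+06 kg·m².
ω_f = I_p ω_i / I_f = (7.390e+05)(0.00870) / 1.252e+06 = 0.005134 rev/s.
KE_i = ½(7.390e+05)(0.05466 rad/s)² = 1104 J; KE_f = ½(1.252e+06)(0.03226)² = 651.5 J.
Fraction lost = 0.4099.

fraction ≈ 0.410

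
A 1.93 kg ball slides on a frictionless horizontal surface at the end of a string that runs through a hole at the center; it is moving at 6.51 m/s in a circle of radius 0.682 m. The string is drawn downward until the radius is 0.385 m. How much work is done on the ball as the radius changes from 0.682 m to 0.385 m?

W ≈ 87.4 J

The only horizontal force on the mass is along the cord (radial), so it exerts no torque about the hole and angular momentum m v r is conserved.
v₂ = v₁ r₁ / r₂ = (6.51)(0.682) / (0.385) = 11.53 m/s.
W = ΔKE = ½m(v₂² − v₁²) = 87.44 J.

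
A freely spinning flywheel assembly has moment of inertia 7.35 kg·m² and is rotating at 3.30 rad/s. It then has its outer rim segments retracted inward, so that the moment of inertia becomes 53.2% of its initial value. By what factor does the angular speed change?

ω₂/ω₁ ≈ 1.88

With no external torque about the axis, L is conserved: I₁ω₁ = I₂ω₂.
I₂ = 0.532 × 7.35 = 3.910 kg·m².
ω₂/ω₁ = I₁/I₂ = 7.350 / 3.910 = 1.880.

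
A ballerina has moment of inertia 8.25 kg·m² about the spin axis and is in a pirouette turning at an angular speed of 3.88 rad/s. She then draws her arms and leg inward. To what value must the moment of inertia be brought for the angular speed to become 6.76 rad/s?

I₂ ≈ 4.74 kg·m²

Angular momentum about the spin axis is conserved since the torque about it is zero.
I₂ = I₁ω₁ / ω₂ = (8.25)(3.88) / (6.76) = 4.735 kg·m².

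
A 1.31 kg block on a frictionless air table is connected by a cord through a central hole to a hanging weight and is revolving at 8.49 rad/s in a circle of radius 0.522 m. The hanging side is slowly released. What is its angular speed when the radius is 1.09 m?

ω₂ ≈ 1.95 rad/s

The constraining force is radial, so m r² ω about the center is conserved.
ω₂ = ω₁ (r₁/r₂)² = (8.49)(0.522/1.09)² = 1.947 rad/s.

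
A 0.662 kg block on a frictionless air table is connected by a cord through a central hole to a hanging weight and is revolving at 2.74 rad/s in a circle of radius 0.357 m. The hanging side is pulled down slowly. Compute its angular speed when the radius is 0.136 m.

ω₂ ≈ 18.9 rad/s

No torque about the axis ⇒ m r₁² ω₁ = m r₂² ω₂.
ω₂ = ω₁ (r₁/r₂)² = (2.74)(0.357/0.136)² = 18.88 rad/s.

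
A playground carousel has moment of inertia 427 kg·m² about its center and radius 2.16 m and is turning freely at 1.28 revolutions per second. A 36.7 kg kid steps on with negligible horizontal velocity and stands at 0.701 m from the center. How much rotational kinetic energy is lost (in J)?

energy lost ≈ 560 J

The added mass arrives with no angular momentum about the center, and any external torque about the center is negligible, so the system's angular momentum is conserved.
Added inertia Σmr² = (36.7)(0.701)² = 18.03 kg·m²; I_f = 427.0 + 18.03 = 445.0 kg·m².
ω_f = I_p ω_i / I_f = (427.0)(1.28) / 445.0 = 1.228 rev/s.
KE_i = ½(427.0)(8.042 rad/s)² = 13810 J; KE_f = ½(445.0)(7.717)² = 13250 J.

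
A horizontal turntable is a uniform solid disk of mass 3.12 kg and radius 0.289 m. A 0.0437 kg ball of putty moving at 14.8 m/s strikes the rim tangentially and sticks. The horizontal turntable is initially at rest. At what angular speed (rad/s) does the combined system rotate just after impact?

The axle reaction passes through the axle and exerts no torque about it; angular momentum about the axle is conserved through the impact.
I_p = ½(3.12)(0.289)² = 0.1303 kg·m². Taking the sense of the ball of putty's angular momentum as positive, L_{ball} = m v R = (0.0437)(14.8)(0.289) = 0.1869 kg·m²/s.
L_i = 0 + 0.1869 = 0.1869 kg·m²/s.
After sticking, I_f = I_p + m R² = 0.1303 + (0.0437)(0.289)² = 0.1339 kg·m².
ω_f = L_i / I_f = 0.1869 / 0.1339 = 1.395 rad/s.

|ω_f| ≈ 1.40 rad/s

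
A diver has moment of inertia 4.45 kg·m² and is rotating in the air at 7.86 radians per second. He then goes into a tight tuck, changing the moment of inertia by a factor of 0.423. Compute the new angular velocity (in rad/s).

No external torque acts about the spin axis, so angular momentum is conserved.
I₂ = 0.423 × 4.45 = 1.882 kg·m².
ω₂ = I₁ω₁ / I₂ = (4.450)(7.86 rad/s) / (1.882) = 18.58 rad/s.

ω₂ ≈ 18.6 rad/s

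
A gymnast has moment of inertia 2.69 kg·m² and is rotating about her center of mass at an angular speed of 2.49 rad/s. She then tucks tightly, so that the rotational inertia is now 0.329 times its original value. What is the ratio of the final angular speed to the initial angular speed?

No external torque acts about the spin axis, so angular momentum is conserved.
I₂ = 0.329 × 2.69 = 0.8850 kg·m².
ω₂/ω₁ = I₁/I₂ = 2.690 / 0.8850 = 3.040.

ω₂/ω₁ ≈ 3.04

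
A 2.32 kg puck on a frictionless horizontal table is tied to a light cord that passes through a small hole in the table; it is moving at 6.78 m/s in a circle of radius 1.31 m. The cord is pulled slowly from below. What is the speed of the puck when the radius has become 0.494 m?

Central (radial) force ⇒ zero torque about the center ⇒ m v r is constant.
v₂ = v₁ r₁ / r₂ = (6.78)(1.31) / (0.494) = 17.98 m/s.

v₂ ≈ 18.0 m/s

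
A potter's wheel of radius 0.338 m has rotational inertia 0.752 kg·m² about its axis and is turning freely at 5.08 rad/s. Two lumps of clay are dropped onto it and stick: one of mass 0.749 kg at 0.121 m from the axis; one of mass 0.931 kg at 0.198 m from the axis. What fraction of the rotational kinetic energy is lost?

The added mass arrives with no angular momentum about the axis, and any external torque about the axis is negligible, so the system's angular momentum is conserved.
Added inertia Σmr² = (0.749)(0.121)² + (0.931)(0.198)² = 0.04747 kg·m²; I_f = 0.7520 + 0.04747 = 0.7995 kg·m².
ω_f = I_p ω_i / I_f = (0.7520)(5.08) / 0.7995 = 4.778 rad/s.
KE_i = ½(0.7520)(5.080 rad/s)² = 9.703 J; KE_f = ½(0.7995)(4.778)² = 9.127 J.
Fraction lost = 0.05937.

fraction ≈ 0.0594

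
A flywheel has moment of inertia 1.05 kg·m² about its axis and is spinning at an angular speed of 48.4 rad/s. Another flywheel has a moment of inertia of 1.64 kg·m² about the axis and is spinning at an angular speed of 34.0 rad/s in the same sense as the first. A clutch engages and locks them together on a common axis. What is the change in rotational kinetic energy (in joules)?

No external torque acts about the common axis, so total angular momentum is conserved.
Taking A's sense as positive: L = (1.050)(48.4) + (1.640)(34.0) = 106.6 kg·m²·rad/s.
Combined I = 1.050 + 1.640 = 2.690 kg·m².
ω_f = L / I = 106.6 / 2.690 = 39.62 rad/s.
KE_i = ½ΣIω² = 2178 J; KE_f = ½(2.690)(39.62)² = 2111 J.

ΔKE ≈ -66.4 J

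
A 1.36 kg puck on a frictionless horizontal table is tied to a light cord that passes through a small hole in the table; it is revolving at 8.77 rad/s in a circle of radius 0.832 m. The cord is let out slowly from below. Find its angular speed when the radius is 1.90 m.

ω₂ ≈ 1.68 rad/s

No torque about the axis ⇒ m r₁² ω₁ = m r₂² ω₂.
ω₂ = ω₁ (r₁/r₂)² = (8.77)(0.832/1.90)² = 1.682 rad/s.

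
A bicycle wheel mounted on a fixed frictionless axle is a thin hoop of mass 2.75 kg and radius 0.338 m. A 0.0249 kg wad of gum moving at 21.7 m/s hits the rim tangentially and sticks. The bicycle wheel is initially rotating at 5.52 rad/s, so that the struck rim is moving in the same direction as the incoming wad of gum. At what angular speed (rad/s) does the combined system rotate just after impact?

About the axle the impulsive forces during the collision are internal, so angular momentum about that axis is conserved.
I_p = (2.75)(0.338)² = 0.3142 kg·m². Taking the sense of the wad of gum's angular momentum as positive, L_{wad} = m v R = (0.0249)(21.7)(0.338) = 0.1826 kg·m²/s.
L_i = +I_p ω_p + m v R = +(0.3142)(5.52) + 0.1826 = 1.917 kg·m²/s.
After sticking, I_f = I_p + m R² = 0.3142 + (0.0249)(0.338)² = 0.3170 kg·m².
ω_f = L_i / I_f = 1.917 / 0.3170 = 6.047 rad/s.

|ω_f| ≈ 6.05 rad/s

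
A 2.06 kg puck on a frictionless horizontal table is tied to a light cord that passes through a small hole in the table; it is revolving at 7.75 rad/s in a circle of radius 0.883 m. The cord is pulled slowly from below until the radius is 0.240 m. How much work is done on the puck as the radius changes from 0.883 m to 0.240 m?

W ≈ 605 J

No torque about the axis ⇒ m r₁² ω₁ = m r₂² ω₂.
ω₂ = ω₁ (r₁/r₂)² = (7.75)(0.883/0.240)² = 104.9 rad/s.
W = ΔKE = ½m(v₂² − v₁²) = 604.7 J.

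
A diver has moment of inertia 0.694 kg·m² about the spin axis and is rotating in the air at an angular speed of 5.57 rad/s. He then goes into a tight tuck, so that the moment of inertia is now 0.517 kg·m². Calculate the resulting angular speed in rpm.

ω₂ ≈ 71.4 rpm

Angular momentum about the spin axis is conserved since the torque about it is zero.
ω₂ = I₁ω₁ / I₂ = (0.6940)(5.57 rad/s) / (0.5170) = 7.477 rad/s = 71.40 rpm.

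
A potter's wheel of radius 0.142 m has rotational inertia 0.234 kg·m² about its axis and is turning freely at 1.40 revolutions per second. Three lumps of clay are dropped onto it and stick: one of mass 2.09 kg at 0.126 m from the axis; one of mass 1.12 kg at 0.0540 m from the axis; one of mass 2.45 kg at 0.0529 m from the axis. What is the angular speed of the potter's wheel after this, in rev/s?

ω_f ≈ 1.18 rev/s

The added mass arrives with no angular momentum about the axis, and any external torque about the axis is negligible, so the system's angular momentum is conserved.
Added inertia Σmr² = (2.09)(0.126)² + (1.12)(0.0540)² + (2.45)(0.0529)² = 0.04330 kg·m²; I_f = 0.2340 + 0.04330 = 0.2773 kg·m².
ω_f = I_p ω_i / I_f = (0.2340)(1.40) / 0.2773 = 1.181 rev/s.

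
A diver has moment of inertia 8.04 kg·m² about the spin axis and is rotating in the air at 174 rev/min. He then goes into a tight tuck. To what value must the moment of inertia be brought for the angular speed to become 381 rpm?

With no external torque about the axis, L is conserved: I₁ω₁ = I₂ω₂.
I₂ = I₁ω₁ / ω₂ = (8.04)(174) / (381) = 3.672 kg·m².

I₂ ≈ 3.67 kg·m²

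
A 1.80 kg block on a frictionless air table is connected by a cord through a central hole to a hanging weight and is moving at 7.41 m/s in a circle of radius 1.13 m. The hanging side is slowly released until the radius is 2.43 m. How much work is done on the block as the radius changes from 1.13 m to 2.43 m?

W ≈ -38.7 J

The only horizontal force on the mass is along the cord (radial), so it exerts no torque about the hole and angular momentum m v r is conserved.
v₂ = v₁ r₁ / r₂ = (7.41)(1.13) / (2.43) = 3.446 m/s.
W = ΔKE = ½m(v₂² − v₁²) = -38.73 J.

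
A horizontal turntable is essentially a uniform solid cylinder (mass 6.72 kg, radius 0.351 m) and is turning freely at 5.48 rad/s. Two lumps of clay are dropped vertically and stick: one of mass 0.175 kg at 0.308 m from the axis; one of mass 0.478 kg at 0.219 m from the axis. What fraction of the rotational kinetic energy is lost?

The added mass arrives with no angular momentum about the axis, and any external torque about the axis is negligible, so the system's angular momentum is conserved.
I_p = ½(6.72)(0.351)² = 0.4140 kg·m².
Added inertia Σmr² = (0.175)(0.308)² + (0.478)(0.219)² = 0.03953 kg·m²; I_f = 0.4140 + 0.03953 = 0.4535 kg·m².
ω_f = I_p ω_i / I_f = (0.4140)(5.48) / 0.4535 = 5.002 rad/s.
KE_i = ½(0.4140)(5.480 rad/s)² = 6.216 J; KE_f = ½(0.4535)(5.002)² = 5.674 J.
Fraction lost = 0.08716.

fraction ≈ 0.0872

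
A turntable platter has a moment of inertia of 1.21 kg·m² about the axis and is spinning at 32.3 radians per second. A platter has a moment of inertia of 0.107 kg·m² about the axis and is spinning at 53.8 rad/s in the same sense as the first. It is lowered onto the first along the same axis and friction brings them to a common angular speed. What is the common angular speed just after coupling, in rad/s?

The coupling torques are internal; angular momentum about the shared axis is conserved.
Taking A's sense as positive: L = (1.210)(32.3) + (0.1070)(53.8) = 44.84 kg·m²·rad/s.
Combined I = 1.210 + 0.1070 = 1.317 kg·m².
ω_f = L / I = 44.84 / 1.317 = 34.05 rad/s.

|ω_f| ≈ 34.0 rad/s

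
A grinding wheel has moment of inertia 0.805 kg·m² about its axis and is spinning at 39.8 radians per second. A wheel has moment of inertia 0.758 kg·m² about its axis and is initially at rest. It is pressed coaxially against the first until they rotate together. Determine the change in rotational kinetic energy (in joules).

ΔKE ≈ -309 J

The coupling torques are internal; angular momentum about the shared axis is conserved.
Taking A's sense as positive: L = (0.8050)(39.8) = 32.04 kg·m²·rad/s.
Combined I = 0.8050 + 0.7580 = 1.563 kg·m².
ω_f = L / I = 32.04 / 1.563 = 20.50 rad/s.
KE_i = ½ΣIω² = 637.6 J; KE_f = ½(1.563)(20.50)² = 328.4 J.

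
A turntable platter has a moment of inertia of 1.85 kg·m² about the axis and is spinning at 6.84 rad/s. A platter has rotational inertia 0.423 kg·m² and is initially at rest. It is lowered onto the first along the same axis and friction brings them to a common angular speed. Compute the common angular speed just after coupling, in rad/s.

|ω_f| ≈ 5.57 rad/s

The coupling torques are internal; angular momentum about the shared axis is conserved.
Taking A's sense as positive: L = (1.850)(6.84) = 12.65 kg·m²·rad/s.
Combined I = 1.850 + 0.4230 = 2.273 kg·m².
ω_f = L / I = 12.65 / 2.273 = 5.567 rad/s.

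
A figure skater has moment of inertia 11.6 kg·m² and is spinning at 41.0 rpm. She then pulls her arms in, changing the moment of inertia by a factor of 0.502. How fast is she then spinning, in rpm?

ω₂ ≈ 81.7 rpm

With no external torque about the axis, L is conserved: I₁ω₁ = I₂ω₂.
I₂ = 0.502 × 11.6 = 5.823 kg·m².
ω₂ = I₁ω₁ / I₂ = (11.60)(41.0 rpm) / (5.823) = 81.67 rpm.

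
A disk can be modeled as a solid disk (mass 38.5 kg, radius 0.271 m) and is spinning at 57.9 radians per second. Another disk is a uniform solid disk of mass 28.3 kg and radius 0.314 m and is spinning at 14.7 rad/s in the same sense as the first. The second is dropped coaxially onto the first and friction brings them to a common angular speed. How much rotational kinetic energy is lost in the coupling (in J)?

ΔKE lost ≈ 655 J

No external torque acts about the common axis, so total angular momentum is conserved.
Moments of inertia: I_A = ½(38.5)(0.271)² = 1.414 kg·m²; I_B = ½(28.3)(0.314)² = 1.395 kg·m².
Taking A's sense as positive: L = (1.414)(57.9) + (1.395)(14.7) = 102.4 kg·m²·rad/s.
Combined I = 1.414 + 1.395 = 2.809 kg·m².
ω_f = L / I = 102.4 / 2.809 = 36.44 rad/s.
KE_i = ½ΣIω² = 2520 J; KE_f = ½(2.809)(36.44)² = 1865 J.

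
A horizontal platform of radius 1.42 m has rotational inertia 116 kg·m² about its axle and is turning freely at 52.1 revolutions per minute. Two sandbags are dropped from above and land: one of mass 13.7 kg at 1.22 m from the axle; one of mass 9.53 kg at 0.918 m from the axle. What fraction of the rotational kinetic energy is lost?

No external torque acts about the axle; L_before = L_after.
Added inertia Σmr² = (13.7)(1.22)² + (9.53)(0.918)² = 28.42 kg·m²; I_f = 116.0 + 28.42 = 144.4 kg·m².
ω_f = I_p ω_i / I_f = (116.0)(52.1) / 144.4 = 41.85 rpm.
KE_i = ½(116.0)(5.456 rad/s)² = 1726 J; KE_f = ½(144.4)(4.382)² = 1387 J.
Fraction lost = 0.1968.

fraction ≈ 0.197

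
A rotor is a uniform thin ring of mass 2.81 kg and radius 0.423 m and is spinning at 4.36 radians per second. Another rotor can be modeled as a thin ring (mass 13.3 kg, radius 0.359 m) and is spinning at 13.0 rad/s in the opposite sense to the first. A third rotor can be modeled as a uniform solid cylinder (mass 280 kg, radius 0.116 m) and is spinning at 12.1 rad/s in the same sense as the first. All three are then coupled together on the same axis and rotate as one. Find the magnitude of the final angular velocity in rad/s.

No external torque acts about the common axis, so total angular momentum is conserved.
Moments of inertia: I_A = (2.81)(0.423)² = 0.5028 kg·m²; I_B = (13.3)(0.359)² = 1.714 kg·m²; I_C = ½(280)(0.116)² = 1.884 kg·m².
Taking A's sense as positive: L = (0.5028)(4.36) − (1.714)(13.0) + (1.884)(12.1) = 2.703 kg·m²·rad/s.
Combined I = 0.5028 + 1.714 + 1.884 = 4.101 kg·m².
ω_f = L / I = 2.703 / 4.101 = 0.6592 rad/s.

|ω_f| ≈ 0.659 rad/s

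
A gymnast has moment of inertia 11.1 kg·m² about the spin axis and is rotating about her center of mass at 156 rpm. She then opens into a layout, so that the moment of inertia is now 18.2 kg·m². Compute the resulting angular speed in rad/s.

ω₂ ≈ 9.96 rad/s

Angular momentum about the spin axis is conserved since the torque about it is zero.
ω₂ = I₁ω₁ / I₂ = (11.10)(156 rpm) / (18.20) = 95.14 rpm = 9.963 rad/s.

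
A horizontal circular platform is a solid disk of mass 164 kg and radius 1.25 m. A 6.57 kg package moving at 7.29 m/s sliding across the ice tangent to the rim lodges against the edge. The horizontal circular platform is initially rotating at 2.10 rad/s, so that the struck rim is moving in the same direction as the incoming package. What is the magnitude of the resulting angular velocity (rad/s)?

About the central axle the impulsive forces during the collision are internal, so angular momentum about that axis is conserved.
I_p = ½(164)(1.25)² = 128.1 kg·m². Taking the sense of the package's angular momentum as positive, L_{package} = m v R = (6.57)(7.29)(1.25) = 59.87 kg·m²/s.
L_i = +I_p ω_p + m v R = +(128.1)(2.10) + 59.87 = 328.9 kg·m²/s.
After sticking, I_f = I_p + m R² = 128.1 + (6.57)(1.25)² = 138.4 kg·m².
ω_f = L_i / I_f = 328.9 / 138.4 = 2.377 rad/s.

|ω_f| ≈ 2.38 rad/s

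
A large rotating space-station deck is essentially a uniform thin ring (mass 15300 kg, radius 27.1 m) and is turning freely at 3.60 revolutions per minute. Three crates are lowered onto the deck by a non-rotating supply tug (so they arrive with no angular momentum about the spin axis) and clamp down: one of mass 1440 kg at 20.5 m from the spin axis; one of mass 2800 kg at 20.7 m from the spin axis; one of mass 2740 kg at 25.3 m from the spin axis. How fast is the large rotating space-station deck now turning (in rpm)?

The added mass arrives with no angular momentum about the spin axis, and any external torque about the spin axis is negligible, so the system's angular momentum is conserved.
I_p = (15300)(27.1)² = 1.124e+07 kg·m².
Added inertia Σmr² = (1440)(20.5)² + (2800)(20.7)² + (2740)(25.3)² = 3.559e+06 kg·m²; I_f = 1.124e+07 + 3.559e+06 = 1.480e+07 kg·m².
ω_f = I_p ω_i / I_f = (1.124e+07)(3.60) / 1.480e+07 = 2.734 rpm.

ω_f ≈ 2.73 rpm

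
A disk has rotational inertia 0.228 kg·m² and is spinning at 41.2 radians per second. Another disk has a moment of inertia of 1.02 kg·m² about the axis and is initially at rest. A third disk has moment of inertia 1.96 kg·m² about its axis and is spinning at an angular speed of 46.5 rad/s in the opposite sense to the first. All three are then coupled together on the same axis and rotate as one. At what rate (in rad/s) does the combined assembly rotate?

The coupling torques are internal; angular momentum about the shared axis is conserved.
Taking A's sense as positive: L = (0.2280)(41.2) − (1.960)(46.5) = -81.75 kg·m²·rad/s.
Combined I = 0.2280 + 1.020 + 1.960 = 3.208 kg·m².
ω_f = L / I = -81.75 / 3.208 = -25.48 rad/s.

|ω_f| ≈ 25.5 rad/s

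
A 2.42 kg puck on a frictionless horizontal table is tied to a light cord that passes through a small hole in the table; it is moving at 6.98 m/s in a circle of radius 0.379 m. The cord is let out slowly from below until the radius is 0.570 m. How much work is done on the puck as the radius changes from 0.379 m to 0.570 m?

W ≈ -32.9 J

The only horizontal force on the mass is along the cord (radial), so it exerts no torque about the hole and angular momentum m v r is conserved.
v₂ = v₁ r₁ / r₂ = (6.98)(0.379) / (0.570) = 4.641 m/s.
W = ΔKE = ½m(v₂² − v₁²) = -32.89 J.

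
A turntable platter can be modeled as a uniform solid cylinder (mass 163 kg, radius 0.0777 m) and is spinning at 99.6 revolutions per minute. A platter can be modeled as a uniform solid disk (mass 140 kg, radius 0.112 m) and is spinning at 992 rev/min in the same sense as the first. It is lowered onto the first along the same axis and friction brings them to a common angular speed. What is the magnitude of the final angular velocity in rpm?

|ω_f| ≈ 672 rpm

The coupling torques are internal; angular momentum about the shared axis is conserved.
Moments of inertia: I_A = ½(163)(0.0777)² = 0.4920 kg·m²; I_B = ½(140)(0.112)² = 0.8781 kg·m².
Taking A's sense as positive: L = (0.4920)(99.6) + (0.8781)(992) = 920.1 kg·m²·rpm.
Combined I = 0.4920 + 0.8781 = 1.370 kg·m².
ω_f = L / I = 920.1 / 1.370 = 671.5 rpm.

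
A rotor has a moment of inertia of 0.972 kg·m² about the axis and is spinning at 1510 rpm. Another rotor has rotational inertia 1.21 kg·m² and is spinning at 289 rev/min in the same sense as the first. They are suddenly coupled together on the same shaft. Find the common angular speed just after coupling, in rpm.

|ω_f| ≈ 833 rpm

The coupling torques are internal; angular momentum about the shared axis is conserved.
Taking A's sense as positive: L = (0.9720)(1510) + (1.210)(289) = 1817 kg·m²·rpm.
Combined I = 0.9720 + 1.210 = 2.182 kg·m².
ω_f = L / I = 1817 / 2.182 = 832.9 rpm.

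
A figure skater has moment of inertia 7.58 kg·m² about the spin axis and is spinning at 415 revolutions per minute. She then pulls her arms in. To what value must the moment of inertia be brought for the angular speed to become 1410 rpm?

I₂ ≈ 2.23 kg·m²

With no external torque about the axis, L is conserved: I₁ω₁ = I₂ω₂.
I₂ = I₁ω₁ / ω₂ = (7.58)(415) / (1410) = 2.231 kg·m².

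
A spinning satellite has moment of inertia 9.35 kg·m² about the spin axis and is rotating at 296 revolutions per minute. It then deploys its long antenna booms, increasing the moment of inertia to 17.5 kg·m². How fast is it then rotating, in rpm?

With no external torque about the axis, L is conserved: I₁ω₁ = I₂ω₂.
ω₂ = I₁ω₁ / I₂ = (9.350)(296 rpm) / (17.50) = 158.1 rpm.

ω₂ ≈ 158 rpm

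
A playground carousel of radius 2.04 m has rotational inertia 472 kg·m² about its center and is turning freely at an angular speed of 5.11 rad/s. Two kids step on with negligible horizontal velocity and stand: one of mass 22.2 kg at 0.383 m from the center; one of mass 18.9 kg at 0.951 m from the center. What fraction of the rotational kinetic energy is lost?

The added mass arrives with no angular momentum about the center, and any external torque about the center is negligible, so the system's angular momentum is conserved.
Added inertia Σmr² = (22.2)(0.383)² + (18.9)(0.951)² = 20.35 kg·m²; I_f = 472.0 + 20.35 = 492.3 kg·m².
ω_f = I_p ω_i / I_f = (472.0)(5.11) / 492.3 = 4.899 rad/s.
KE_i = ½(472.0)(5.110 rad/s)² = 6162 J; KE_f = ½(492.3)(4.899)² = 5908 J.
Fraction lost = 0.04133.

fraction ≈ 0.0413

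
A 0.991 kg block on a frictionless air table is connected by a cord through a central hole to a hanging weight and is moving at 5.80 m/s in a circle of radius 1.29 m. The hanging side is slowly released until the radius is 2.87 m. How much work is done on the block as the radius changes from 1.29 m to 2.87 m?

W ≈ -13.3 J

The only horizontal force on the mass is along the cord (radial), so it exerts no torque about the hole and angular momentum m v r is conserved.
v₂ = v₁ r₁ / r₂ = (5.80)(1.29) / (2.87) = 2.607 m/s.
W = ΔKE = ½m(v₂² − v₁²) = -13.30 J.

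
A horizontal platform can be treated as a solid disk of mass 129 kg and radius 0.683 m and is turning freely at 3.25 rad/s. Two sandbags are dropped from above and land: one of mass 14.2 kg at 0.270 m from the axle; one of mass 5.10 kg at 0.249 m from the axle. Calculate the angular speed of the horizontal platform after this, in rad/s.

The added mass arrives with no angular momentum about the axle, and any external torque about the axle is negligible, so the system's angular momentum is conserved.
I_p = ½(129)(0.683)² = 30.09 kg·m².
Added inertia Σmr² = (14.2)(0.270)² + (5.10)(0.249)² = 1.351 kg·m²; I_f = 30.09 + 1.351 = 31.44 kg·m².
ω_f = I_p ω_i / I_f = (30.09)(3.25) / 31.44 = 3.110 rad/s.

ω_f ≈ 3.11 rad/s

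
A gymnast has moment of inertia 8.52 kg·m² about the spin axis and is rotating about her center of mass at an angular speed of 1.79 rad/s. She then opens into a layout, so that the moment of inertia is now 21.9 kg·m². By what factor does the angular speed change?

Angular momentum about the spin axis is conserved since the torque about it is zero.
ω₂/ω₁ = I₁/I₂ = 8.520 / 21.90 = 0.3890.

ω₂/ω₁ ≈ 0.389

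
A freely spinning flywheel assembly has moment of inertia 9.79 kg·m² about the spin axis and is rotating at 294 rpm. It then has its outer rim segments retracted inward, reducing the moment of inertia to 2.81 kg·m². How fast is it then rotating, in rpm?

ω₂ ≈ 1020 rpm

No external torque acts about the spin axis, so angular momentum is conserved.
ω₂ = I₁ω₁ / I₂ = (9.790)(294 rpm) / (2.810) = 1024 rpm.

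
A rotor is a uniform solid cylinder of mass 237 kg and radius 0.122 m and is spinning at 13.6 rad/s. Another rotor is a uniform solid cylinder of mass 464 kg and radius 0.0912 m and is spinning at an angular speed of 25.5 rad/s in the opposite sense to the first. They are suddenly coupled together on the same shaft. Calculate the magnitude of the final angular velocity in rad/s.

The coupling torques are internal; angular momentum about the shared axis is conserved.
Moments of inertia: I_A = ½(237)(0.122)² = 1.764 kg·m²; I_B = ½(464)(0.0912)² = 1.930 kg·m².
Taking A's sense as positive: L = (1.764)(13.6) − (1.930)(25.5) = -25.22 kg·m²·rad/s.
Combined I = 1.764 + 1.930 = 3.693 kg·m².
ω_f = L / I = -25.22 / 3.693 = -6.828 rad/s.

|ω_f| ≈ 6.83 rad/s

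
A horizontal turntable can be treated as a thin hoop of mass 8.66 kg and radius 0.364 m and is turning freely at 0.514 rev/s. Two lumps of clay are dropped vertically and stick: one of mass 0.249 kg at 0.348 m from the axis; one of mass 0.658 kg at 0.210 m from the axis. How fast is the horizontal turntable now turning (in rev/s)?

ω_f ≈ 0.489 rev/s

No external torque acts about the axis; L_before = L_after.
I_p = (8.66)(0.364)² = 1.147 kg·m².
Added inertia Σmr² = (0.249)(0.348)² + (0.658)(0.210)² = 0.05917 kg·m²; I_f = 1.147 + 0.05917 = 1.207 kg·m².
ω_f = I_p ω_i / I_f = (1.147)(0.514) / 1.207 = 0.4888 rev/s.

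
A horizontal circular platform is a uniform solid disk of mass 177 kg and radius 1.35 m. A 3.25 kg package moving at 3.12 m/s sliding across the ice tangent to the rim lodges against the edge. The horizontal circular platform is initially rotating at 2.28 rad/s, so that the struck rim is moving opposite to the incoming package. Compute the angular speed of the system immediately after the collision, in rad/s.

The axle reaction passes through the central axle and exerts no torque about it; angular momentum about the central axle is conserved through the impact.
I_p = ½(177)(1.35)² = 161.3 kg·m². Taking the sense of the package's angular momentum as positive, L_{package} = m v R = (3.25)(3.12)(1.35) = 13.69 kg·m²/s.
L_i = −I_p ω_p + m v R = −(161.3)(2.28) + 13.69 = -354.1 kg·m²/s.
After sticking, I_f = I_p + m R² = 161.3 + (3.25)(1.35)² = 167.2 kg·m².
ω_f = L_i / I_f = -354.1 / 167.2 = -2.117 rad/s.

|ω_f| ≈ 2.12 rad/s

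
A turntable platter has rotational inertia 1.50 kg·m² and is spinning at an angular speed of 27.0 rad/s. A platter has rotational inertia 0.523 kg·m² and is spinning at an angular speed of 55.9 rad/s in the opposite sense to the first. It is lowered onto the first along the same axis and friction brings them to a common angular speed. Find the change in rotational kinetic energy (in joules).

No external torque acts about the common axis, so total angular momentum is conserved.
Taking A's sense as positive: L = (1.500)(27.0) − (0.5230)(55.9) = 11.26 kg·m²·rad/s.
Combined I = 1.500 + 0.5230 = 2.023 kg·m².
ω_f = L / I = 11.26 / 2.023 = 5.568 rad/s.
KE_i = ½ΣIω² = 1364 J; KE_f = ½(2.023)(5.568)² = 31.36 J.

ΔKE ≈ -1330 J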